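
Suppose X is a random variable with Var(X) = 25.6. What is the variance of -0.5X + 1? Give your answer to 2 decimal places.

6.40

Var(-0.5X + 1) = (-0.5)²·Var(X) = 0.25·25.6 = 6.4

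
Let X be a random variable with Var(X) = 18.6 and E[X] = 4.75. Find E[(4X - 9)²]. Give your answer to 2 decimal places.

397.60

E[4X - 9] = 4·4.75 − 9 = 10
Var(4X - 9) = (4)²·18.6 = 297.6
E[(4X - 9)²] = Var((4X - 9)) + (E[(4X - 9)])² = 297.6 + (10)² = 397.6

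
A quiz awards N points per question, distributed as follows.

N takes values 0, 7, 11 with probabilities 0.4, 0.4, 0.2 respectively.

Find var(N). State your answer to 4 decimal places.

18.8000

E[N] = (0)(0.4) + (7)(0.4) + (11)(0.2) = 5
E[N²] = (0)²(0.4) + (7)²(0.4) + (11)²(0.2) = 43.8
var(N) = E[N²] − (E[N])² = 43.8 − (5)² = 18.8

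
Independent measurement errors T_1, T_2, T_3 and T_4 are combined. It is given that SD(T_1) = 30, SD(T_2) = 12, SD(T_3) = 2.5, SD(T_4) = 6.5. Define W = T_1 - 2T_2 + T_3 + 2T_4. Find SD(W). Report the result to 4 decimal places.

Var(T_1) = 900, Var(T_2) = 144, Var(T_3) = 6.25, Var(T_4) = 42.25
By independence, Var(W) = (1)²Var(T_1) + (-2)²Var(T_2) + (1)²Var(T_3) + (2)²Var(T_4)
= (1)²·900 + (-2)²·144 + (1)²·6.25 + (2)²·42.25 = 1651.25
SD(W) = √1651.25 ≈ 40.6356

40.6356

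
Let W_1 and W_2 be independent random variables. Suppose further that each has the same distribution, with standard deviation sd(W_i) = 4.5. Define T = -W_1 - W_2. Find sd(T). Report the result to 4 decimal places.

Var(W_i) = (4.5)² = 20.25
By independence, Var(T) = (-1)²Var(W_1) + (-1)²Var(W_2)
= (-1)²·20.25 + (-1)²·20.25 = 40.5
sd(T) = √40.5 ≈ 6.3640

6.3640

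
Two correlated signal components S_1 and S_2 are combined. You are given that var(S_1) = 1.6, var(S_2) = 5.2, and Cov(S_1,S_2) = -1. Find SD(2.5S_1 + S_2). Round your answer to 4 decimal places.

3.1937

var(2.5S_1 + S_2) = (2.5)²·var(S_1) + (1)²·var(S_2) + 2·(2.5)·(1)·Cov(S_1,S_2)
= 6.25·1.6 + 1·5.2 + 5·-1 = 10.2
SD(2.5S_1 + S_2) = √10.2 ≈ 3.1937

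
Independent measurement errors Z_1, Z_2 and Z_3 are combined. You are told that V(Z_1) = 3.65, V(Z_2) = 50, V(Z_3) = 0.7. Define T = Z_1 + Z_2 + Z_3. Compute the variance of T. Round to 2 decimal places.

54.35

By independence, V(T) = (1)²V(Z_1) + (1)²V(Z_2) + (1)²V(Z_3)
= (1)²·3.65 + (1)²·50 + (1)²·0.7 = 54.35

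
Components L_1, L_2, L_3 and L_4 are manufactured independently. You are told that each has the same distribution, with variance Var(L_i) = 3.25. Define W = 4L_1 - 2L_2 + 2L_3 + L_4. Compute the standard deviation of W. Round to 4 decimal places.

By independence, Var(W) = (4)²Var(L_1) + (-2)²Var(L_2) + (2)²Var(L_3) + (1)²Var(L_4)
= (4)²·3.25 + (-2)²·3.25 + (2)²·3.25 + (1)²·3.25 = 81.25
σ(W) = √81.25 ≈ 9.0139

9.0139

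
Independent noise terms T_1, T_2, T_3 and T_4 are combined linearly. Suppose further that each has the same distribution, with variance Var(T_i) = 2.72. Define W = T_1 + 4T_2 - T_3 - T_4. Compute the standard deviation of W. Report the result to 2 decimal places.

7.19

By independence, Var(W) = (1)²Var(T_1) + (4)²Var(T_2) + (-1)²Var(T_3) + (-1)²Var(T_4)
= (1)²·2.72 + (4)²·2.72 + (-1)²·2.72 + (-1)²·2.72 = 51.68
sd(W) = √51.68 ≈ 7.19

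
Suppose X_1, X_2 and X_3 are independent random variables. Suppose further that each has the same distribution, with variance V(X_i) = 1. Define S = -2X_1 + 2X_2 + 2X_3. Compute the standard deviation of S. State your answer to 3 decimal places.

By independence, V(S) = (-2)²V(X_1) + (2)²V(X_2) + (2)²V(X_3)
= (-2)²·1 + (2)²·1 + (2)²·1 = 12
sd(S) = √12 ≈ 3.464

3.464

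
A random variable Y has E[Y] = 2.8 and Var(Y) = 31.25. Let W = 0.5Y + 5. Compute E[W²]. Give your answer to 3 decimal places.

48.773

E[0.5Y + 5] = 0.5·2.8 + 5 = 6.4
Var(0.5Y + 5) = (0.5)²·31.25 = 7.8125
E[W²] = Var(W) + (E[W])² = 7.8125 + (6.4)² = 48.7725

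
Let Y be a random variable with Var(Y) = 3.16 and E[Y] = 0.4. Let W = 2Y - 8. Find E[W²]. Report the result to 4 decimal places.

E[2Y - 8] = 2·0.4 − 8 = -7.2
Var(2Y - 8) = (2)²·3.16 = 12.64
E[W²] = Var(W) + (E[W])² = 12.64 + (-7.2)² = 64.48

64.4800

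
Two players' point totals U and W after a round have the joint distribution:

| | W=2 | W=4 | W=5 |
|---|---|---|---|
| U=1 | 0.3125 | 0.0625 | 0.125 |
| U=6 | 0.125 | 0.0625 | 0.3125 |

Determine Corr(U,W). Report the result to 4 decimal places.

E[U] = 3.5,  E[W] = 3.5625
E[UW] = 13.875
Cov(U,W) = E[UW] − E[U]E[W] = 13.875 − (3.5)(3.5625) = 1.40625
Var(U) = 6.25,  Var(W) = 1.99609375
ρ = 1.40625 / √(6.25·1.99609375) ≈ 0.3981

0.3981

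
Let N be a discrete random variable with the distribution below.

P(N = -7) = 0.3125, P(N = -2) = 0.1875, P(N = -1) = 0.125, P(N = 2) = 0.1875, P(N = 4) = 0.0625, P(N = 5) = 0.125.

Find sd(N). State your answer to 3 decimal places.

E[N] = (-7)(0.3125) + (-2)(0.1875) + (-1)(0.125) + (2)(0.1875) + (4)(0.0625) + (5)(0.125) = -1.4375
E[N²] = (-7)²(0.3125) + (-2)²(0.1875) + (-1)²(0.125) + (2)²(0.1875) + (4)²(0.0625) + (5)²(0.125) = 21.0625
Var(N) = E[N²] − (E[N])² = 21.0625 − (-1.4375)² = 18.99609375
sd(N) = √18.99609375 ≈ 4.358

4.358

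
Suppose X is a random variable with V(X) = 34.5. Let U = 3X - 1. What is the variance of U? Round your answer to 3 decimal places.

310.500

V(3X - 1) = (3)²·V(X) = 9·34.5 = 310.5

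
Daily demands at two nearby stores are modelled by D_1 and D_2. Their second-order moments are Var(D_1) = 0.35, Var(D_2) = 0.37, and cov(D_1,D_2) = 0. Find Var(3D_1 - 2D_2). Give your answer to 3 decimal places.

Var(3D_1 - 2D_2) = (3)²·Var(D_1) + (-2)²·Var(D_2) + 2·(3)·(-2)·cov(D_1,D_2)
= 9·0.35 + 4·0.37 + -12·0 = 4.63

4.630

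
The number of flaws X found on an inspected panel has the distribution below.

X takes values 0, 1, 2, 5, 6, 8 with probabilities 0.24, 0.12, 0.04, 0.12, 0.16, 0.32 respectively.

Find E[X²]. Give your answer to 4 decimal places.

29.5200

E[X²] = (0)²(0.24) + (1)²(0.12) + (2)²(0.04) + (5)²(0.12) + (6)²(0.16) + (8)²(0.32) = 29.52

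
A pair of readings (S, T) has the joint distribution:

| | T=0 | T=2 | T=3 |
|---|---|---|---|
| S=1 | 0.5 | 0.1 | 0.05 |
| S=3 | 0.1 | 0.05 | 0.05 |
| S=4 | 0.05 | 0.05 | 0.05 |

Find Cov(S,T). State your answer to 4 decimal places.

0.5275

E[S] = 1.85,  E[T] = 0.85
E[ST] = 2.1
Cov(S,T) = E[ST] − E[S]E[T] = 2.1 − (1.85)(0.85) = 0.5275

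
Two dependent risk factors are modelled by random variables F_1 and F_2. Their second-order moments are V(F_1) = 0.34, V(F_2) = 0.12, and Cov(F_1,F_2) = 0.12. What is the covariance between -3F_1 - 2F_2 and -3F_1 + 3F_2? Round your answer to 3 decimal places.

Cov(-3F_1 - 2F_2, -3F_1 + 3F_2) = (-3)(-3)V(F_1) + (-2)(3)V(F_2) + [(-3)(3) + (-2)(-3)]Cov(F_1,F_2)
= 9·0.34 + -6·0.12 + -3·0.12 = 1.98

1.980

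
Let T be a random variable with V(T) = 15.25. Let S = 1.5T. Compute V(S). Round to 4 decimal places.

34.3125

V(1.5T) = (1.5)²·V(T) = 2.25·15.25 = 34.3125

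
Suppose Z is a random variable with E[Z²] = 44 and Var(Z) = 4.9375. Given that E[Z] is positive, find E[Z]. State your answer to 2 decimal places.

(E[Z])² = E[Z²] − Var(Z) = 44 − 4.9375 = 39.0625
E[Z] = √39.0625 = 6.25

6.25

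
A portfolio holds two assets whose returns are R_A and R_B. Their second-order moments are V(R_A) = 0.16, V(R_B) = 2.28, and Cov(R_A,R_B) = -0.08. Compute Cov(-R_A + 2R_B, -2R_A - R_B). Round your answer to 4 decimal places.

-4.0000

Cov(-R_A + 2R_B, -2R_A - R_B) = (-1)(-2)V(R_A) + (2)(-1)V(R_B) + [(-1)(-1) + (2)(-2)]Cov(R_A,R_B)
= 2·0.16 + -2·2.28 + -3·-0.08 = -4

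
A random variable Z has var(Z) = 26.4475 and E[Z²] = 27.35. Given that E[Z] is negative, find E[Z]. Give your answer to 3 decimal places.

-0.950

(E[Z])² = E[Z²] − var(Z) = 27.35 − 26.4475 = 0.9025
E[Z] = −√0.9025 = -0.95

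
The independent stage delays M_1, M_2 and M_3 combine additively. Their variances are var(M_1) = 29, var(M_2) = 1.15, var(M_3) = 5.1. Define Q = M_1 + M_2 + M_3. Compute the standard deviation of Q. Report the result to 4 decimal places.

By independence, var(Q) = (1)²var(M_1) + (1)²var(M_2) + (1)²var(M_3)
= (1)²·29 + (1)²·1.15 + (1)²·5.1 = 35.25
σ(Q) = √35.25 ≈ 5.9372

5.9372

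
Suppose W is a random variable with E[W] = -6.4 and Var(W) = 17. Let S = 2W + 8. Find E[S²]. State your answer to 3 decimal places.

E[2W + 8] = 2·-6.4 + 8 = -4.8
Var(2W + 8) = (2)²·17 = 68
E[S²] = Var(S) + (E[S])² = 68 + (-4.8)² = 91.04

91.040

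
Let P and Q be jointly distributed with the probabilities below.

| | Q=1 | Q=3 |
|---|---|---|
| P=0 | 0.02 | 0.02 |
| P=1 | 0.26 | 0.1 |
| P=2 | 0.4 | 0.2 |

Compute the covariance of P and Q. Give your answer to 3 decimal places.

E[P] = 1.56,  E[Q] = 1.64
E[PQ] = 2.56
cov(P,Q) = E[PQ] − E[P]E[Q] = 2.56 − (1.56)(1.64) = 0.0016

0.002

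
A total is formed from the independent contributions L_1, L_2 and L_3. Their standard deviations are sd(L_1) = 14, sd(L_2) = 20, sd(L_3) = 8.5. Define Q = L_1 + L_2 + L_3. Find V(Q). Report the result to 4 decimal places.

668.2500

V(L_1) = 196, V(L_2) = 400, V(L_3) = 72.25
By independence, V(Q) = (1)²V(L_1) + (1)²V(L_2) + (1)²V(L_3)
= (1)²·196 + (1)²·400 + (1)²·72.25 = 668.25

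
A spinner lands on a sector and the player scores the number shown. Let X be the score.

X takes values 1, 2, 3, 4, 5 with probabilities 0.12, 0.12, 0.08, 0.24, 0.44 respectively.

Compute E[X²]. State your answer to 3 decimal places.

E[X²] = (1)²(0.12) + (2)²(0.12) + (3)²(0.08) + (4)²(0.24) + (5)²(0.44) = 16.16

16.160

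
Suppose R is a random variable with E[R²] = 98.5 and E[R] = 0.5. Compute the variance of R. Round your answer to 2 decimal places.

Var(R) = 98.5 − (0.5)² = 98.25

98.25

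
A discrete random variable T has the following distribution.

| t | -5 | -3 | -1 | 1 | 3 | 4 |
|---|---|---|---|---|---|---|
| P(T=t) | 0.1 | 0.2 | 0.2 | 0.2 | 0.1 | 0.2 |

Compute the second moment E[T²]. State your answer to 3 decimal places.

8.800

E[T²] = (-5)²(0.1) + (-3)²(0.2) + (-1)²(0.2) + (1)²(0.2) + (3)²(0.1) + (4)²(0.2) = 8.8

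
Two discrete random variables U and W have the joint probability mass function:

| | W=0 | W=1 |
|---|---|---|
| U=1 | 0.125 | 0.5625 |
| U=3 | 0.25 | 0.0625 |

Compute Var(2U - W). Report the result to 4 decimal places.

4.7344

E[U] = 1.625,  E[W] = 0.625,  E[UW] = 0.75
Var(U) = 3.5 − (1.625)² = 0.859375;  Var(W) = 0.625 − (0.625)² = 0.234375
cov(U,W) = 0.75 − (1.625)(0.625) = -0.265625
Var(2U - W) = (2)²·0.859375 + (-1)²·0.234375 + 2·(2)·(-1)·-0.265625 = 4.734375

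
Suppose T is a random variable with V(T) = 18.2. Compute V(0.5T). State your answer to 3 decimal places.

V(0.5T) = (0.5)²·V(T) = 0.25·18.2 = 4.55

4.550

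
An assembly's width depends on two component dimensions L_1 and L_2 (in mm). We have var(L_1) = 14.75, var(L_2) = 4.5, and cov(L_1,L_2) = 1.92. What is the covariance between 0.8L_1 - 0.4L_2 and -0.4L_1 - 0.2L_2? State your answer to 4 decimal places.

-4.3600

cov(0.8L_1 - 0.4L_2, -0.4L_1 - 0.2L_2) = (0.8)(-0.4)var(L_1) + (-0.4)(-0.2)var(L_2) + [(0.8)(-0.2) + (-0.4)(-0.4)]cov(L_1,L_2)
= -0.32·14.75 + 0.08·4.5 + 0·1.92 = -4.36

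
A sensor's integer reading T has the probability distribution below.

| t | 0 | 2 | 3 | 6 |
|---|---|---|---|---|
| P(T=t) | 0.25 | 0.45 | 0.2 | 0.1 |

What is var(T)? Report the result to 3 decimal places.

E[T] = (0)(0.25) + (2)(0.45) + (3)(0.2) + (6)(0.1) = 2.1
E[T²] = (0)²(0.25) + (2)²(0.45) + (3)²(0.2) + (6)²(0.1) = 7.2
var(T) = E[T²] − (E[T])² = 7.2 − (2.1)² = 2.79

2.790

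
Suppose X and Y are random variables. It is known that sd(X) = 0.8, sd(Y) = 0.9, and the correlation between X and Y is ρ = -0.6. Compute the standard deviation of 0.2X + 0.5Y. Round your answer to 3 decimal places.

Var(X) = (0.8)² = 0.64;  Var(Y) = (0.9)² = 0.81
Cov(X,Y) = ρ·sd(X)·sd(Y) = -0.6·0.8·0.9 = -0.432
Var(0.2X + 0.5Y) = (0.2)²·Var(X) + (0.5)²·Var(Y) + 2·(0.2)·(0.5)·Cov(X,Y)
= 0.04·0.64 + 0.25·0.81 + 0.2·-0.432 = 0.1417
sd(0.2X + 0.5Y) = √0.1417 ≈ 0.376

0.376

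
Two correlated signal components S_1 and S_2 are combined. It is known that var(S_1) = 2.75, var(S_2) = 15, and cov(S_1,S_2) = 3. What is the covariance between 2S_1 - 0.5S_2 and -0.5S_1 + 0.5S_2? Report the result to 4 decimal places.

cov(2S_1 - 0.5S_2, -0.5S_1 + 0.5S_2) = (2)(-0.5)var(S_1) + (-0.5)(0.5)var(S_2) + [(2)(0.5) + (-0.5)(-0.5)]cov(S_1,S_2)
= -1·2.75 + -0.25·15 + 1.25·3 = -2.75

-2.7500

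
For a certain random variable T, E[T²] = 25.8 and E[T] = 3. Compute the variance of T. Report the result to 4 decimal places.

Var(T) = 25.8 − (3)² = 16.8

16.8000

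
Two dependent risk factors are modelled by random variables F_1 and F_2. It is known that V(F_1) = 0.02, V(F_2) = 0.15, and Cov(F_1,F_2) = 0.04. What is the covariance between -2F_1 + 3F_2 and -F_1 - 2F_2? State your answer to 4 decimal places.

Cov(-2F_1 + 3F_2, -F_1 - 2F_2) = (-2)(-1)V(F_1) + (3)(-2)V(F_2) + [(-2)(-2) + (3)(-1)]Cov(F_1,F_2)
= 2·0.02 + -6·0.15 + 1·0.04 = -0.82

-0.8200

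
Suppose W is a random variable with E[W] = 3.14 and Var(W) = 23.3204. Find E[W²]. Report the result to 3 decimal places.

33.180

E[W²] = Var(W) + (E[W])² = 23.3204 + (3.14)² = 33.18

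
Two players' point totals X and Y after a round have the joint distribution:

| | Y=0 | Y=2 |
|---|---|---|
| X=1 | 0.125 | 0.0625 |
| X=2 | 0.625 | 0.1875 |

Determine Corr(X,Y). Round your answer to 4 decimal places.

-0.0925

E[X] = 1.8125,  E[Y] = 0.5
E[XY] = 0.875
Cov(X,Y) = E[XY] − E[X]E[Y] = 0.875 − (1.8125)(0.5) = -0.03125
V(X) = 0.15234375,  V(Y) = 0.75
ρ = -0.03125 / √(0.15234375·0.75) ≈ -0.0925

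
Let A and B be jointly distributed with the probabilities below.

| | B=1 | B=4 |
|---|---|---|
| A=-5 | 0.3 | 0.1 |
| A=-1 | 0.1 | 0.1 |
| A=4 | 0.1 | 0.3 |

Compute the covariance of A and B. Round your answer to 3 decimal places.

2.700

E[A] = -0.6,  E[B] = 2.5
E[AB] = 1.2
Cov(A,B) = E[AB] − E[A]E[B] = 1.2 − (-0.6)(2.5) = 2.7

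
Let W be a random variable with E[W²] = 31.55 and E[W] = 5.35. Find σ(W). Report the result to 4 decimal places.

1.7110

var(W) = 31.55 − (5.35)² = 2.9275
σ(W) = √2.9275 ≈ 1.7110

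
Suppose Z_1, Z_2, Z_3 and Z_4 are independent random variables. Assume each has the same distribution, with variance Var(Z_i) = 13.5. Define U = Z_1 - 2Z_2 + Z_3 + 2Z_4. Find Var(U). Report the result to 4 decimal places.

By independence, Var(U) = (1)²Var(Z_1) + (-2)²Var(Z_2) + (1)²Var(Z_3) + (2)²Var(Z_4)
= (1)²·13.5 + (-2)²·13.5 + (1)²·13.5 + (2)²·13.5 = 135

135.0000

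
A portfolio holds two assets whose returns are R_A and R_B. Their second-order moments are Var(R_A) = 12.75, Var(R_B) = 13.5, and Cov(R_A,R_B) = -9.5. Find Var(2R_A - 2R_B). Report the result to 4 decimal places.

181.0000

Var(2R_A - 2R_B) = (2)²·Var(R_A) + (-2)²·Var(R_B) + 2·(2)·(-2)·Cov(R_A,R_B)
= 4·12.75 + 4·13.5 + -8·-9.5 = 181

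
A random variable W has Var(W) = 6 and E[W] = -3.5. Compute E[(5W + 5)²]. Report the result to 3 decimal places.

306.250

E[5W + 5] = 5·-3.5 + 5 = -12.5
Var(5W + 5) = (5)²·6 = 150
E[(5W + 5)²] = Var((5W + 5)) + (E[(5W + 5)])² = 150 + (-12.5)² = 306.25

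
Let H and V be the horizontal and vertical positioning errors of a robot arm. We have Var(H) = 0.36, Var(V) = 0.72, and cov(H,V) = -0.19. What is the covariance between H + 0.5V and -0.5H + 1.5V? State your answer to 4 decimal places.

0.1225

cov(H + 0.5V, -0.5H + 1.5V) = (1)(-0.5)Var(H) + (0.5)(1.5)Var(V) + [(1)(1.5) + (0.5)(-0.5)]cov(H,V)
= -0.5·0.36 + 0.75·0.72 + 1.25·-0.19 = 0.1225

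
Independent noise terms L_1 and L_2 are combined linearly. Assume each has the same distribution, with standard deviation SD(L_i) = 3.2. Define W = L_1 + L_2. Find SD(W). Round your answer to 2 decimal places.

4.53

var(L_i) = (3.2)² = 10.24
By independence, var(W) = (1)²var(L_1) + (1)²var(L_2)
= (1)²·10.24 + (1)²·10.24 = 20.48
SD(W) = √20.48 ≈ 4.53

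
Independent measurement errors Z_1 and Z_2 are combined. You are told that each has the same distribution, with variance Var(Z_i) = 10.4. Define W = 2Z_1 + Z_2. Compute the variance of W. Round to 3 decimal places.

By independence, Var(W) = (2)²Var(Z_1) + (1)²Var(Z_2)
= (2)²·10.4 + (1)²·10.4 = 52

52.000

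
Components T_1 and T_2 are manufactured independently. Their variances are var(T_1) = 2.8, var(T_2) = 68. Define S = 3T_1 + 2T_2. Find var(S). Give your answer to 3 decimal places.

By independence, var(S) = (3)²var(T_1) + (2)²var(T_2)
= (3)²·2.8 + (2)²·68 = 297.2

297.200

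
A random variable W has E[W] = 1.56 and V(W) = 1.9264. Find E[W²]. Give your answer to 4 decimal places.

E[W²] = V(W) + (E[W])² = 1.9264 + (1.56)² = 4.36

4.3600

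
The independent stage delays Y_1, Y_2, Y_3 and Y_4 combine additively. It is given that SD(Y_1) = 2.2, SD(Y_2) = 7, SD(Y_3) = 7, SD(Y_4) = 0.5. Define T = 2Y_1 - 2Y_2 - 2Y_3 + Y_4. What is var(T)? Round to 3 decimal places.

411.610

var(Y_1) = 4.84, var(Y_2) = 49, var(Y_3) = 49, var(Y_4) = 0.25
By independence, var(T) = (2)²var(Y_1) + (-2)²var(Y_2) + (-2)²var(Y_3) + (1)²var(Y_4)
= (2)²·4.84 + (-2)²·49 + (-2)²·49 + (1)²·0.25 = 411.61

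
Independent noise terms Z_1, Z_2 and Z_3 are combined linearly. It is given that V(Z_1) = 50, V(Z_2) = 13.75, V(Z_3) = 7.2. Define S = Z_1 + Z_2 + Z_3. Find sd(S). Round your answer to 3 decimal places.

8.423

By independence, V(S) = (1)²V(Z_1) + (1)²V(Z_2) + (1)²V(Z_3)
= (1)²·50 + (1)²·13.75 + (1)²·7.2 = 70.95
sd(S) = √70.95 ≈ 8.423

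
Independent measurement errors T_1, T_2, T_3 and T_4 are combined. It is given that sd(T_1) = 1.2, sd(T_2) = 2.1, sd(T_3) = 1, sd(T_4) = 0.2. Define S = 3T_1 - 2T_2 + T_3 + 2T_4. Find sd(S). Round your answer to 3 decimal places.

Var(T_1) = 1.44, Var(T_2) = 4.41, Var(T_3) = 1, Var(T_4) = 0.04
By independence, Var(S) = (3)²Var(T_1) + (-2)²Var(T_2) + (1)²Var(T_3) + (2)²Var(T_4)
= (3)²·1.44 + (-2)²·4.41 + (1)²·1 + (2)²·0.04 = 31.76
sd(S) = √31.76 ≈ 5.636

5.636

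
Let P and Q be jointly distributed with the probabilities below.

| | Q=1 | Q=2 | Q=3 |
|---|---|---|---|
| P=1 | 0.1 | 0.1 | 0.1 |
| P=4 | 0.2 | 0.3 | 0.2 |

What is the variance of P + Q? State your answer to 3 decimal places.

E[P] = 3.1,  E[Q] = 2,  E[PQ] = 6.2
var(P) = 11.5 − (3.1)² = 1.89;  var(Q) = 4.6 − (2)² = 0.6
Cov(P,Q) = 6.2 − (3.1)(2) = 0
var(P + Q) = (1)²·1.89 + (1)²·0.6 + 2·(1)·(1)·0 = 2.49

2.490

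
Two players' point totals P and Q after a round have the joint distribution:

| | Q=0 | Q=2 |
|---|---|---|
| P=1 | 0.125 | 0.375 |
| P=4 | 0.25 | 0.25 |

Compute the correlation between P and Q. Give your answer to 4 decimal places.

E[P] = 2.5,  E[Q] = 1.25
E[PQ] = 2.75
Cov(P,Q) = E[PQ] − E[P]E[Q] = 2.75 − (2.5)(1.25) = -0.375
Var(P) = 2.25,  Var(Q) = 0.9375
ρ = -0.375 / √(2.25·0.9375) ≈ -0.2582

-0.2582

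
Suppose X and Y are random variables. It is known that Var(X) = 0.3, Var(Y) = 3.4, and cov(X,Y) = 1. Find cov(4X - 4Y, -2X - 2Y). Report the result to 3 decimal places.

24.800

cov(4X - 4Y, -2X - 2Y) = (4)(-2)Var(X) + (-4)(-2)Var(Y) + [(4)(-2) + (-4)(-2)]cov(X,Y)
= -8·0.3 + 8·3.4 + 0·1 = 24.8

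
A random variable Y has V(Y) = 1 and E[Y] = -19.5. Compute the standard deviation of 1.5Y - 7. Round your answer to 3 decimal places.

V(1.5Y - 7) = (1.5)²·1 = 2.25
σ(1.5Y - 7) = √2.25 ≈ 1.500

1.500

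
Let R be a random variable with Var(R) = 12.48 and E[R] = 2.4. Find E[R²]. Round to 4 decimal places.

18.2400

E[R²] = Var(R) + (E[R])² = 12.48 + (2.4)² = 18.24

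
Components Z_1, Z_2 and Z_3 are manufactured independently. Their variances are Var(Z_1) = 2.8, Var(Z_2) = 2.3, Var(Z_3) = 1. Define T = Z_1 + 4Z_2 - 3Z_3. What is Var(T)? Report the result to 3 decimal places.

48.600

By independence, Var(T) = (1)²Var(Z_1) + (4)²Var(Z_2) + (-3)²Var(Z_3)
= (1)²·2.8 + (4)²·2.3 + (-3)²·1 = 48.6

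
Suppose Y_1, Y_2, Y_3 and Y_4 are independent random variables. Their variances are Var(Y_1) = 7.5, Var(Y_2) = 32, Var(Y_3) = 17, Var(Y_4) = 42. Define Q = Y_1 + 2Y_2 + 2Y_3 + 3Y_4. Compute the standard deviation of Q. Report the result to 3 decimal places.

24.114

By independence, Var(Q) = (1)²Var(Y_1) + (2)²Var(Y_2) + (2)²Var(Y_3) + (3)²Var(Y_4)
= (1)²·7.5 + (2)²·32 + (2)²·17 + (3)²·42 = 581.5
sd(Q) = √581.5 ≈ 24.114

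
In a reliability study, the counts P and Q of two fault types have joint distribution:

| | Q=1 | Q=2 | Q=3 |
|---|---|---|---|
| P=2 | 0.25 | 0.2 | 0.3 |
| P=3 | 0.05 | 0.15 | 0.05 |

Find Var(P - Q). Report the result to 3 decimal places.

0.860

E[P] = 2.25,  E[Q] = 2.05,  E[PQ] = 4.6
Var(P) = 5.25 − (2.25)² = 0.1875;  Var(Q) = 4.85 − (2.05)² = 0.6475
Cov(P,Q) = 4.6 − (2.25)(2.05) = -0.0125
Var(P - Q) = (1)²·0.1875 + (-1)²·0.6475 + 2·(1)·(-1)·-0.0125 = 0.86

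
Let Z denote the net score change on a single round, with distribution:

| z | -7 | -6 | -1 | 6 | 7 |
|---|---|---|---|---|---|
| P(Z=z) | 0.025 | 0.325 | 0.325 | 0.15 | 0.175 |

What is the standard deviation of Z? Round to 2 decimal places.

E[Z] = (-7)(0.025) + (-6)(0.325) + (-1)(0.325) + (6)(0.15) + (7)(0.175) = -0.325
E[Z²] = (-7)²(0.025) + (-6)²(0.325) + (-1)²(0.325) + (6)²(0.15) + (7)²(0.175) = 27.225
var(Z) = E[Z²] − (E[Z])² = 27.225 − (-0.325)² = 27.119375
SD(Z) = √27.119375 ≈ 5.21

5.21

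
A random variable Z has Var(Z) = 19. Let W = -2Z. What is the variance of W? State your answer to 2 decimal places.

76.00

Var(-2Z) = (-2)²·Var(Z) = 4·19 = 76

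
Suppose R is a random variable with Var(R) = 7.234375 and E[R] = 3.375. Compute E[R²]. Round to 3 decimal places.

E[R²] = Var(R) + (E[R])² = 7.234375 + (3.375)² = 18.625

18.625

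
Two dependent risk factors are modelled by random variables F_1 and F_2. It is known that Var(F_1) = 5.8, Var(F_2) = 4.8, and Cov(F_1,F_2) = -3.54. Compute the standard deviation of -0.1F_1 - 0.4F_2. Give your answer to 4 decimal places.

Var(-0.1F_1 - 0.4F_2) = (-0.1)²·Var(F_1) + (-0.4)²·Var(F_2) + 2·(-0.1)·(-0.4)·Cov(F_1,F_2)
= 0.01·5.8 + 0.16·4.8 + 0.08·-3.54 = 0.5428
SD(-0.1F_1 - 0.4F_2) = √0.5428 ≈ 0.7367

0.7367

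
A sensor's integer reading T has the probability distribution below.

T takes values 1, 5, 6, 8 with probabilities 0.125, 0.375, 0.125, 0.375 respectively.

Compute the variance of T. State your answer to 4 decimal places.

4.9375

E[T] = (1)(0.125) + (5)(0.375) + (6)(0.125) + (8)(0.375) = 5.75
E[T²] = (1)²(0.125) + (5)²(0.375) + (6)²(0.125) + (8)²(0.375) = 38
V(T) = E[T²] − (E[T])² = 38 − (5.75)² = 4.9375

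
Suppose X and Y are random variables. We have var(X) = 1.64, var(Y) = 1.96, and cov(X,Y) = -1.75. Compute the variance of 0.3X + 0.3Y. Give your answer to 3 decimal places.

0.009

var(0.3X + 0.3Y) = (0.3)²·var(X) + (0.3)²·var(Y) + 2·(0.3)·(0.3)·cov(X,Y)
= 0.09·1.64 + 0.09·1.96 + 0.18·-1.75 = 0.009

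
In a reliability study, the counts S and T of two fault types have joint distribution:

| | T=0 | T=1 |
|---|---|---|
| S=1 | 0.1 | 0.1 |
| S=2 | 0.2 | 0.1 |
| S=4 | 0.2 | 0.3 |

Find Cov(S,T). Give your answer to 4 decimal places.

0.1000

E[S] = 2.8,  E[T] = 0.5
E[ST] = 1.5
Cov(S,T) = E[ST] − E[S]E[T] = 1.5 − (2.8)(0.5) = 0.1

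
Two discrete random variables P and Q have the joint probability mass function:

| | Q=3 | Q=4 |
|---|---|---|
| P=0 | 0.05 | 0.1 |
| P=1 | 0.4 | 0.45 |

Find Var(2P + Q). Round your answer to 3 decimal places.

0.688

E[P] = 0.85,  E[Q] = 3.55,  E[PQ] = 3
Var(P) = 0.85 − (0.85)² = 0.1275;  Var(Q) = 12.85 − (3.55)² = 0.2475
Cov(P,Q) = 3 − (0.85)(3.55) = -0.0175
Var(2P + Q) = (2)²·0.1275 + (1)²·0.2475 + 2·(2)·(1)·-0.0175 = 0.6875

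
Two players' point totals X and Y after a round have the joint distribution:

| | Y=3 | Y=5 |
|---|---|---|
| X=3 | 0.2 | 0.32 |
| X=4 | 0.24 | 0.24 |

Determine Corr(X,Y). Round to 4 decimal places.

E[X] = 3.48,  E[Y] = 4.12
E[XY] = 14.28
cov(X,Y) = E[XY] − E[X]E[Y] = 14.28 − (3.48)(4.12) = -0.0576
Var(X) = 0.2496,  Var(Y) = 0.9856
ρ = -0.0576 / √(0.2496·0.9856) ≈ -0.1161

-0.1161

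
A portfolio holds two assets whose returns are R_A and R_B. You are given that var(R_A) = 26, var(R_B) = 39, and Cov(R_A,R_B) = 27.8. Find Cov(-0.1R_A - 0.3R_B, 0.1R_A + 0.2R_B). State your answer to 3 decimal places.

-3.990

Cov(-0.1R_A - 0.3R_B, 0.1R_A + 0.2R_B) = (-0.1)(0.1)var(R_A) + (-0.3)(0.2)var(R_B) + [(-0.1)(0.2) + (-0.3)(0.1)]Cov(R_A,R_B)
= -0.01·26 + -0.06·39 + -0.05·27.8 = -3.99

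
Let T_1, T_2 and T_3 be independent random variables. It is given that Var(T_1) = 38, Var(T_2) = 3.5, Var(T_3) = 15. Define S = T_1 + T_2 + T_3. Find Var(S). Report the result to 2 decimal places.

By independence, Var(S) = (1)²Var(T_1) + (1)²Var(T_2) + (1)²Var(T_3)
= (1)²·38 + (1)²·3.5 + (1)²·15 = 56.5

56.50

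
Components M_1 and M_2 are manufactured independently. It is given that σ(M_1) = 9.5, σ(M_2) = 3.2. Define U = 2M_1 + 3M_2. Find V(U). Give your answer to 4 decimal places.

V(M_1) = 90.25, V(M_2) = 10.24
By independence, V(U) = (2)²V(M_1) + (3)²V(M_2)
= (2)²·90.25 + (3)²·10.24 = 453.16

453.1600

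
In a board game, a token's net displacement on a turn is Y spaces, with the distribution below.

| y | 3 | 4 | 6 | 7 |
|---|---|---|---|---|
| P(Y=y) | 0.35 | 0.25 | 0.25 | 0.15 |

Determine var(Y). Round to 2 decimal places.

2.34

E[Y] = (3)(0.35) + (4)(0.25) + (6)(0.25) + (7)(0.15) = 4.6
E[Y²] = (3)²(0.35) + (4)²(0.25) + (6)²(0.25) + (7)²(0.15) = 23.5
var(Y) = E[Y²] − (E[Y])² = 23.5 − (4.6)² = 2.34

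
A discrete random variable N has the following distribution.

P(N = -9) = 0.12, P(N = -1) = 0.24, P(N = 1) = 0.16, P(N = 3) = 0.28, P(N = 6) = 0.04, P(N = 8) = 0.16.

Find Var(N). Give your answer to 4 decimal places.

22.8800

E[N] = (-9)(0.12) + (-1)(0.24) + (1)(0.16) + (3)(0.28) + (6)(0.04) + (8)(0.16) = 1.2
E[N²] = (-9)²(0.12) + (-1)²(0.24) + (1)²(0.16) + (3)²(0.28) + (6)²(0.04) + (8)²(0.16) = 24.32
Var(N) = E[N²] − (E[N])² = 24.32 − (1.2)² = 22.88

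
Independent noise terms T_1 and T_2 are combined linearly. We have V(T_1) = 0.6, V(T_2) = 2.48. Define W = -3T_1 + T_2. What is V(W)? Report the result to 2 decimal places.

7.88

By independence, V(W) = (-3)²V(T_1) + (1)²V(T_2)
= (-3)²·0.6 + (1)²·2.48 = 7.88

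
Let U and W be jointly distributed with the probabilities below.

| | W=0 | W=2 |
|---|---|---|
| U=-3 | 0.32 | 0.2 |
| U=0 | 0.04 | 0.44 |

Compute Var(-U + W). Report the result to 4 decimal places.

1.5744

E[U] = -1.56,  E[W] = 1.28,  E[UW] = -1.2
Var(U) = 4.68 − (-1.56)² = 2.2464;  Var(W) = 2.56 − (1.28)² = 0.9216
Cov(U,W) = -1.2 − (-1.56)(1.28) = 0.7968
Var(-U + W) = (-1)²·2.2464 + (1)²·0.9216 + 2·(-1)·(1)·0.7968 = 1.5744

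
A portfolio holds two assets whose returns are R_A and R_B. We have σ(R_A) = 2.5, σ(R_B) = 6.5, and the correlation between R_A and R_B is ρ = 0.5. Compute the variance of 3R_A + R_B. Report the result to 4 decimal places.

147.2500

Var(R_A) = (2.5)² = 6.25;  Var(R_B) = (6.5)² = 42.25
Cov(R_A,R_B) = ρ·σ(R_A)·σ(R_B) = 0.5·2.5·6.5 = 8.125
Var(3R_A + R_B) = (3)²·Var(R_A) + (1)²·Var(R_B) + 2·(3)·(1)·Cov(R_A,R_B)
= 9·6.25 + 1·42.25 + 6·8.125 = 147.25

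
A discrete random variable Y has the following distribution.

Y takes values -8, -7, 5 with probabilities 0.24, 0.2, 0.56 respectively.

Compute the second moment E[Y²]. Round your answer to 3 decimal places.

E[Y²] = (-8)²(0.24) + (-7)²(0.2) + (5)²(0.56) = 39.16

39.160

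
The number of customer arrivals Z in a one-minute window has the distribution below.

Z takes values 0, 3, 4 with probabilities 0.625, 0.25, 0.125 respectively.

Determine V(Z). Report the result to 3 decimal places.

2.688

E[Z] = (0)(0.625) + (3)(0.25) + (4)(0.125) = 1.25
E[Z²] = (0)²(0.625) + (3)²(0.25) + (4)²(0.125) = 4.25
V(Z) = E[Z²] − (E[Z])² = 4.25 − (1.25)² = 2.6875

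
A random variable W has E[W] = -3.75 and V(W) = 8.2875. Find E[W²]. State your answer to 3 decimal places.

E[W²] = V(W) + (E[W])² = 8.2875 + (-3.75)² = 22.35

22.350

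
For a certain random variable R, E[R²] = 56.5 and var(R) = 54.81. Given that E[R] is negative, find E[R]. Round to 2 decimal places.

-1.30

(E[R])² = E[R²] − var(R) = 56.5 − 54.81 = 1.69
E[R] = −√1.69 = -1.3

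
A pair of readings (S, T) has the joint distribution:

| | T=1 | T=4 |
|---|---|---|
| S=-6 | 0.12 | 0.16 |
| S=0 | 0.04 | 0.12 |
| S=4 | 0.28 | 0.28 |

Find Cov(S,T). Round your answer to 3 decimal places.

E[S] = 0.56,  E[T] = 2.68
E[ST] = 1.04
Cov(S,T) = E[ST] − E[S]E[T] = 1.04 − (0.56)(2.68) = -0.4608

-0.461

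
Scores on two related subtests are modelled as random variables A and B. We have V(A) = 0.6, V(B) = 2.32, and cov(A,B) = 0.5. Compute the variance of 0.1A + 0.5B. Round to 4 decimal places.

V(0.1A + 0.5B) = (0.1)²·V(A) + (0.5)²·V(B) + 2·(0.1)·(0.5)·cov(A,B)
= 0.01·0.6 + 0.25·2.32 + 0.1·0.5 = 0.636

0.6360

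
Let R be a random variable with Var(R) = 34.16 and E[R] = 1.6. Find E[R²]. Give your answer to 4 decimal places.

E[R²] = Var(R) + (E[R])² = 34.16 + (1.6)² = 36.72

36.7200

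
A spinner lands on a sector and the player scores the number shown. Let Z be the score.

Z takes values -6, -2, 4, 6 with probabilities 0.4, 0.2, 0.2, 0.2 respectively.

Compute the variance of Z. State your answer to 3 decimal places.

E[Z] = (-6)(0.4) + (-2)(0.2) + (4)(0.2) + (6)(0.2) = -0.8
E[Z²] = (-6)²(0.4) + (-2)²(0.2) + (4)²(0.2) + (6)²(0.2) = 25.6
V(Z) = E[Z²] − (E[Z])² = 25.6 − (-0.8)² = 24.96

24.960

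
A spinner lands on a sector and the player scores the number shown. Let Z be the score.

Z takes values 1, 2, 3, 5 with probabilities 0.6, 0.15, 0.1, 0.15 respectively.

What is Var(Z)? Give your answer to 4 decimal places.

E[Z] = (1)(0.6) + (2)(0.15) + (3)(0.1) + (5)(0.15) = 1.95
E[Z²] = (1)²(0.6) + (2)²(0.15) + (3)²(0.1) + (5)²(0.15) = 5.85
Var(Z) = E[Z²] − (E[Z])² = 5.85 − (1.95)² = 2.0475

2.0475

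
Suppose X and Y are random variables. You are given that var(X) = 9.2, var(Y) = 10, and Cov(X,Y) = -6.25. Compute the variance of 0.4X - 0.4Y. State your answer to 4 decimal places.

var(0.4X - 0.4Y) = (0.4)²·var(X) + (-0.4)²·var(Y) + 2·(0.4)·(-0.4)·Cov(X,Y)
= 0.16·9.2 + 0.16·10 + -0.32·-6.25 = 5.072

5.0720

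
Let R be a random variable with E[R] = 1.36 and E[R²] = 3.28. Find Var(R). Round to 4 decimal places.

1.4304

Var(R) = 3.28 − (1.36)² = 1.4304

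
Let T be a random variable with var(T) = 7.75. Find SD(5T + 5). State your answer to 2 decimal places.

var(5T + 5) = (5)²·7.75 = 193.75
SD(5T + 5) = √193.75 ≈ 13.92

13.92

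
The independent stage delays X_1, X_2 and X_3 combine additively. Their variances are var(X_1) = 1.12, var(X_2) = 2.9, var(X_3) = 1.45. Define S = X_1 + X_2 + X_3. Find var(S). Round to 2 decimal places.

By independence, var(S) = (1)²var(X_1) + (1)²var(X_2) + (1)²var(X_3)
= (1)²·1.12 + (1)²·2.9 + (1)²·1.45 = 5.47

5.47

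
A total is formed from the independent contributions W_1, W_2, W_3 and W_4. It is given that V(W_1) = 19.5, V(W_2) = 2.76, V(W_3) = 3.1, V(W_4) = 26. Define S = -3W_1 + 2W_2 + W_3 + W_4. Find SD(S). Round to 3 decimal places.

14.685

By independence, V(S) = (-3)²V(W_1) + (2)²V(W_2) + (1)²V(W_3) + (1)²V(W_4)
= (-3)²·19.5 + (2)²·2.76 + (1)²·3.1 + (1)²·26 = 215.64
SD(S) = √215.64 ≈ 14.685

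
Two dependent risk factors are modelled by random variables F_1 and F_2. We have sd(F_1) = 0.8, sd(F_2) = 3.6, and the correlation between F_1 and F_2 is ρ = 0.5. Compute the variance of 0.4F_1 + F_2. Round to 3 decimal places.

14.214

var(F_1) = (0.8)² = 0.64;  var(F_2) = (3.6)² = 12.96
Cov(F_1,F_2) = ρ·sd(F_1)·sd(F_2) = 0.5·0.8·3.6 = 1.44
var(0.4F_1 + F_2) = (0.4)²·var(F_1) + (1)²·var(F_2) + 2·(0.4)·(1)·Cov(F_1,F_2)
= 0.16·0.64 + 1·12.96 + 0.8·1.44 = 14.2144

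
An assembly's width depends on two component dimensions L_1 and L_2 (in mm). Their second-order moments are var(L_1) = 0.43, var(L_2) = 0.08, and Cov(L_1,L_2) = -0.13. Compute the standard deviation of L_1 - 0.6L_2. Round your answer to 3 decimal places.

var(L_1 - 0.6L_2) = (1)²·var(L_1) + (-0.6)²·var(L_2) + 2·(1)·(-0.6)·Cov(L_1,L_2)
= 1·0.43 + 0.36·0.08 + -1.2·-0.13 = 0.6148
SD(L_1 - 0.6L_2) = √0.6148 ≈ 0.784

0.784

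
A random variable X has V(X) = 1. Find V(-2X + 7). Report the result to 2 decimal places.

4.00

V(-2X + 7) = (-2)²·V(X) = 4·1 = 4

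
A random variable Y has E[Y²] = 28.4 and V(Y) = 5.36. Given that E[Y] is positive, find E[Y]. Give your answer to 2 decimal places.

4.80

(E[Y])² = E[Y²] − V(Y) = 28.4 − 5.36 = 23.04
E[Y] = √23.04 = 4.8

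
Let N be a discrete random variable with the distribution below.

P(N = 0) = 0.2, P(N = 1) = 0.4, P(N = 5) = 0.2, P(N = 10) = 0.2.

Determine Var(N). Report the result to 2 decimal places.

E[N] = (0)(0.2) + (1)(0.4) + (5)(0.2) + (10)(0.2) = 3.4
E[N²] = (0)²(0.2) + (1)²(0.4) + (5)²(0.2) + (10)²(0.2) = 25.4
Var(N) = E[N²] − (E[N])² = 25.4 − (3.4)² = 13.84

13.84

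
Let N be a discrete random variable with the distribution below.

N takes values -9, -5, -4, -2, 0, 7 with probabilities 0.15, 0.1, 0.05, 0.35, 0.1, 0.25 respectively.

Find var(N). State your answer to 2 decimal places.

E[N] = (-9)(0.15) + (-5)(0.1) + (-4)(0.05) + (-2)(0.35) + (0)(0.1) + (7)(0.25) = -1
E[N²] = (-9)²(0.15) + (-5)²(0.1) + (-4)²(0.05) + (-2)²(0.35) + (0)²(0.1) + (7)²(0.25) = 29.1
var(N) = E[N²] − (E[N])² = 29.1 − (-1)² = 28.1

28.10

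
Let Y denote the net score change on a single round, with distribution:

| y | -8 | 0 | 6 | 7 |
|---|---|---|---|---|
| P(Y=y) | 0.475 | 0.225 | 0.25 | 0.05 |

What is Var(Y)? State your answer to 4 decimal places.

38.0475

E[Y] = (-8)(0.475) + (0)(0.225) + (6)(0.25) + (7)(0.05) = -1.95
E[Y²] = (-8)²(0.475) + (0)²(0.225) + (6)²(0.25) + (7)²(0.05) = 41.85
Var(Y) = E[Y²] − (E[Y])² = 41.85 − (-1.95)² = 38.0475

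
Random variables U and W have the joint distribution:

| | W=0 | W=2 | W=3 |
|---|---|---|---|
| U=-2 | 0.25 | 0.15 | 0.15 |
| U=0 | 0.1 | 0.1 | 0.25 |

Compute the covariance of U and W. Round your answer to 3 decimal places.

E[U] = -1.1,  E[W] = 1.7
E[UW] = -1.5
Cov(U,W) = E[UW] − E[U]E[W] = -1.5 − (-1.1)(1.7) = 0.37

0.370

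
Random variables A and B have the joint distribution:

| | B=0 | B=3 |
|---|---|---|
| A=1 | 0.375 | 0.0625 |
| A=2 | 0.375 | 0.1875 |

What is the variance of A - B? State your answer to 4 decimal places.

E[A] = 1.5625,  E[B] = 0.75,  E[AB] = 1.3125
Var(A) = 2.6875 − (1.5625)² = 0.24609375;  Var(B) = 2.25 − (0.75)² = 1.6875
cov(A,B) = 1.3125 − (1.5625)(0.75) = 0.140625
Var(A - B) = (1)²·0.24609375 + (-1)²·1.6875 + 2·(1)·(-1)·0.140625 = 1.65234375

1.6523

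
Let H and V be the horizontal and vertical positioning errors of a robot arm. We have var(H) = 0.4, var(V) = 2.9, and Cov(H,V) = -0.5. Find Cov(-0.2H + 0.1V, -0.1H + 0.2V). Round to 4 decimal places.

0.0910

Cov(-0.2H + 0.1V, -0.1H + 0.2V) = (-0.2)(-0.1)var(H) + (0.1)(0.2)var(V) + [(-0.2)(0.2) + (0.1)(-0.1)]Cov(H,V)
= 0.02·0.4 + 0.02·2.9 + -0.05·-0.5 = 0.091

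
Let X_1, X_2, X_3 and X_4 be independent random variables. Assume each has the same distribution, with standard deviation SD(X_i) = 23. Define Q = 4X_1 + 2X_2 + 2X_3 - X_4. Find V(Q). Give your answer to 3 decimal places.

V(X_i) = (23)² = 529
By independence, V(Q) = (4)²V(X_1) + (2)²V(X_2) + (2)²V(X_3) + (-1)²V(X_4)
= (4)²·529 + (2)²·529 + (2)²·529 + (-1)²·529 = 13225

13225.000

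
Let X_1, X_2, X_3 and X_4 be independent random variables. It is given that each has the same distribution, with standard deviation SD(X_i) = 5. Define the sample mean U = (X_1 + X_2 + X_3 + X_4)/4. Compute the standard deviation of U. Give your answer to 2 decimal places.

V(X_i) = (5)² = 25
By independence, V(U) = (0.25)²V(X_1) + (0.25)²V(X_2) + (0.25)²V(X_3) + (0.25)²V(X_4)
= (0.25)²·25 + (0.25)²·25 + (0.25)²·25 + (0.25)²·25 = 6.25
SD(U) = √6.25 ≈ 2.50

2.50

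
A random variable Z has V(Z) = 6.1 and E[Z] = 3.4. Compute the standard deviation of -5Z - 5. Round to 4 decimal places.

12.3491

V(-5Z - 5) = (-5)²·6.1 = 152.5
SD(-5Z - 5) = √152.5 ≈ 12.3491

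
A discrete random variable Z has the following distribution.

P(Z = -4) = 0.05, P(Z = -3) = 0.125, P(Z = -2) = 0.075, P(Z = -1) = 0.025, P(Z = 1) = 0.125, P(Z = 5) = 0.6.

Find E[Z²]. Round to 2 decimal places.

E[Z²] = (-4)²(0.05) + (-3)²(0.125) + (-2)²(0.075) + (-1)²(0.025) + (1)²(0.125) + (5)²(0.6) = 17.375

17.38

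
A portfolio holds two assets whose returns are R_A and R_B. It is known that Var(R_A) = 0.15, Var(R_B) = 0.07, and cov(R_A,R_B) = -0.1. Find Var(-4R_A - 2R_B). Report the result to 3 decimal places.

Var(-4R_A - 2R_B) = (-4)²·Var(R_A) + (-2)²·Var(R_B) + 2·(-4)·(-2)·cov(R_A,R_B)
= 16·0.15 + 4·0.07 + 16·-0.1 = 1.08

1.080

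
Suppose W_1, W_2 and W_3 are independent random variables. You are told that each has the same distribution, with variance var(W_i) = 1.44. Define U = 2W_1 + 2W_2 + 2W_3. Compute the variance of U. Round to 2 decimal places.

17.28

By independence, var(U) = (2)²var(W_1) + (2)²var(W_2) + (2)²var(W_3)
= (2)²·1.44 + (2)²·1.44 + (2)²·1.44 = 17.28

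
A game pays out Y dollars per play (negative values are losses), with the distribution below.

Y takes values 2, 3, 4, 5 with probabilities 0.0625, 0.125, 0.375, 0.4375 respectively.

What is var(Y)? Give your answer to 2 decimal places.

E[Y] = (2)(0.0625) + (3)(0.125) + (4)(0.375) + (5)(0.4375) = 4.1875
E[Y²] = (2)²(0.0625) + (3)²(0.125) + (4)²(0.375) + (5)²(0.4375) = 18.3125
var(Y) = E[Y²] − (E[Y])² = 18.3125 − (4.1875)² = 0.77734375

0.78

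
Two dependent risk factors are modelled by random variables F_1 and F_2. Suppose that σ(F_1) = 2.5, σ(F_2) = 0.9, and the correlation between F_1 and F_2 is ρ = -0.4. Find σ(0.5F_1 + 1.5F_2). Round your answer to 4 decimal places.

1.4265

Var(F_1) = (2.5)² = 6.25;  Var(F_2) = (0.9)² = 0.81
Cov(F_1,F_2) = ρ·σ(F_1)·σ(F_2) = -0.4·2.5·0.9 = -0.9
Var(0.5F_1 + 1.5F_2) = (0.5)²·Var(F_1) + (1.5)²·Var(F_2) + 2·(0.5)·(1.5)·Cov(F_1,F_2)
= 0.25·6.25 + 2.25·0.81 + 1.5·-0.9 = 2.035
σ(0.5F_1 + 1.5F_2) = √2.035 ≈ 1.4265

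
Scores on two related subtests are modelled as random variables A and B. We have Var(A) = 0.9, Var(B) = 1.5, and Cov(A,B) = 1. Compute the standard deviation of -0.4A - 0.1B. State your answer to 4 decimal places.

0.4889

Var(-0.4A - 0.1B) = (-0.4)²·Var(A) + (-0.1)²·Var(B) + 2·(-0.4)·(-0.1)·Cov(A,B)
= 0.16·0.9 + 0.01·1.5 + 0.08·1 = 0.239
SD(-0.4A - 0.1B) = √0.239 ≈ 0.4889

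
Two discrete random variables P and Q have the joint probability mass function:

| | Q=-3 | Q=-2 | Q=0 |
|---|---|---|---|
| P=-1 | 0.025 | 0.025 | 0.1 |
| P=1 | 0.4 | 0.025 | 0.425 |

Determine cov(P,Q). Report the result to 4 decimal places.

E[P] = 0.7,  E[Q] = -1.375
E[PQ] = -1.125
cov(P,Q) = E[PQ] − E[P]E[Q] = -1.125 − (0.7)(-1.375) = -0.1625

-0.1625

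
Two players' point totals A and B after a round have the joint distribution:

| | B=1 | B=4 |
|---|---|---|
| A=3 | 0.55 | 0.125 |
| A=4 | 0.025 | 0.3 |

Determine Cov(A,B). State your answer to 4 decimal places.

E[A] = 3.325,  E[B] = 2.275
E[AB] = 8.05
Cov(A,B) = E[AB] − E[A]E[B] = 8.05 − (3.325)(2.275) = 0.485625

0.4856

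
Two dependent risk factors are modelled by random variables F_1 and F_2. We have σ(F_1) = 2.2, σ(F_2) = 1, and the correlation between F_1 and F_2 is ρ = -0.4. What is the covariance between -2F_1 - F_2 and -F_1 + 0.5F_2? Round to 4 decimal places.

9.1800

var(F_1) = (2.2)² = 4.84;  var(F_2) = (1)² = 1
Cov(F_1,F_2) = ρ·σ(F_1)·σ(F_2) = -0.4·2.2·1 = -0.88
Cov(-2F_1 - F_2, -F_1 + 0.5F_2) = (-2)(-1)var(F_1) + (-1)(0.5)var(F_2) + [(-2)(0.5) + (-1)(-1)]Cov(F_1,F_2)
= 2·4.84 + -0.5·1 + 0·-0.88 = 9.18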